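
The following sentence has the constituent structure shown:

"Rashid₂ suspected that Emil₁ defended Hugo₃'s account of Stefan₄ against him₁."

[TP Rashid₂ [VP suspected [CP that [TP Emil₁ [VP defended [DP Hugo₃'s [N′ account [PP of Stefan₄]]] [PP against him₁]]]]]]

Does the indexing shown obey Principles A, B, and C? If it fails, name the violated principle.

Principle B

The two coindexed NPs are *Emil₁* and *him₁*.
*him₁* is a pronoun. Its binding domain is the embedded TP, whose subject is Emil₁.
*Emil₁* c-commands it within that domain and carries the same index.
The pronoun is locally bound → Principle B violation.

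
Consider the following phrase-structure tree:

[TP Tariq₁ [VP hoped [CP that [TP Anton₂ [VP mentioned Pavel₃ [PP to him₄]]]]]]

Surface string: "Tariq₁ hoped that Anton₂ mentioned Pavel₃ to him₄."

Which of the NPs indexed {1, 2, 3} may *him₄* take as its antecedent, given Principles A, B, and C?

*him* is a pronoun, so Principle B applies: it must be free in its binding domain.
Binding domain of *him₄*: the embedded TP, whose subject is Anton₂.
*Tariq₁* c-commands the pronoun but from outside its binding domain, and is not c-commanded by it → coindexation permitted.
*Anton₂* c-commands the pronoun within its binding domain → coindexation would violate Principle B.
*Pavel₃* c-commands the pronoun within its binding domain → coindexation would violate Principle B.

{1}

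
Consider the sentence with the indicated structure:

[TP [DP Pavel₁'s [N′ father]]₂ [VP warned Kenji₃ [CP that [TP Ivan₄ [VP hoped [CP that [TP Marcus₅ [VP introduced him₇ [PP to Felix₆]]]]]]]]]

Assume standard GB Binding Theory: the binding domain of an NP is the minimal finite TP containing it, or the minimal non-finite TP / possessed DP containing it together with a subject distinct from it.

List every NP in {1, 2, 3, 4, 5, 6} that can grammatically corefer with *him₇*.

{1, 2, 3, 4}

*him* is a pronoun, so Principle B applies: it must be free in its binding domain.
Binding domain of *him₇*: the embedded TP, whose subject is Marcus₅.
*Pavel₁* and the pronoun do not c-command one another → neither Principle B nor Principle C is at stake; coindexation permitted.
*[Pavel₁'s father]₂* c-commands the pronoun but from outside its binding domain, and is not c-commanded by it → coindexation permitted.
*Kenji₃* c-commands the pronoun but from outside its binding domain, and is not c-commanded by it → coindexation permitted.
*Ivan₄* c-commands the pronoun but from outside its binding domain, and is not c-commanded by it → coindexation permitted.
*Marcus₅* c-commands the pronoun within its binding domain → coindexation would violate Principle B.
*Felix₆*: the pronoun c-commands this R-expression → coindexation would violate Principle C on *Felix₆*.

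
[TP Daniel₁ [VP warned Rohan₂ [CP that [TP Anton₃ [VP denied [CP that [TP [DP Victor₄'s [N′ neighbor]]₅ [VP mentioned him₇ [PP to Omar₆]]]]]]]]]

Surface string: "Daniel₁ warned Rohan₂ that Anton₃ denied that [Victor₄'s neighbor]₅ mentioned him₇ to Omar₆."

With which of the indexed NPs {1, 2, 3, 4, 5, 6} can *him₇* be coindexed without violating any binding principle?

{1, 2, 3, 4}

*him* is a pronoun, so Principle B applies: it must be free in its binding domain.
Binding domain of *him₇*: the embedded TP, whose subject is [Victor₄'s neighbor]₅.
*Daniel₁* c-commands the pronoun but from outside its binding domain, and is not c-commanded by it → coindexation permitted.
*Rohan₂* c-commands the pronoun but from outside its binding domain, and is not c-commanded by it → coindexation permitted.
*Anton₃* c-commands the pronoun but from outside its binding domain, and is not c-commanded by it → coindexation permitted.
*Victor₄* and the pronoun do not c-command one another → neither Principle B nor Principle C is at stake; coindexation permitted.
*[Victor₄'s neighbor]₅* c-commands the pronoun within its binding domain → coindexation would violate Principle B.
*Omar₆*: the pronoun c-commands this R-expression → coindexation would violate Principle C on *Omar₆*.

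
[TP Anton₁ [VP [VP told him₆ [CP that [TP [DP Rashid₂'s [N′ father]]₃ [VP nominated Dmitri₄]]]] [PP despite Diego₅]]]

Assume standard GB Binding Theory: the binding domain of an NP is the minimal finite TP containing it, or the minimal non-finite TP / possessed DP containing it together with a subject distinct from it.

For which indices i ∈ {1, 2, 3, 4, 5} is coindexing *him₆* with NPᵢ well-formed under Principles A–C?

*him* is a pronoun, so Principle B applies: it must be free in its binding domain.
Binding domain of *him₆*: the matrix TP, whose subject is Anton₁.
*Anton₁* c-commands the pronoun within its binding domain → coindexation would violate Principle B.
*Rashid₂*: the pronoun c-commands this R-expression → coindexation would violate Principle C on *Rashid₂*.
*[Rashid₂'s father]₃*: the pronoun c-commands this R-expression → coindexation would violate Principle C on *[Rashid₂'s father]₃*.
*Dmitri₄*: the pronoun c-commands this R-expression → coindexation would violate Principle C on *Dmitri₄*.
*Diego₅* and the pronoun do not c-command one another → neither Principle B nor Principle C is at stake; coindexation permitted.

{5}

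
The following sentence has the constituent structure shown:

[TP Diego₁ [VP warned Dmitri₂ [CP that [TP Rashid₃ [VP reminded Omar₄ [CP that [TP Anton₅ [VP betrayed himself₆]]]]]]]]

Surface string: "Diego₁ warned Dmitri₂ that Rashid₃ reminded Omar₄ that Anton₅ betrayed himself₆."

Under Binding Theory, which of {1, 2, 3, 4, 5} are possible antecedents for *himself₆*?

{5}

*himself* is an anaphor, so Principle A applies: it must be bound in its binding domain.
Binding domain of *himself₆*: the embedded TP, whose subject is Anton₅.
*Diego₁* c-commands the anaphor but is outside its binding domain → cannot satisfy Principle A.
*Dmitri₂* c-commands the anaphor but is outside its binding domain → cannot satisfy Principle A.
*Rashid₃* c-commands the anaphor but is outside its binding domain → cannot satisfy Principle A.
*Omar₄* c-commands the anaphor but is outside its binding domain → cannot satisfy Principle A.
*Anton₅* c-commands the anaphor within its binding domain → licit binder.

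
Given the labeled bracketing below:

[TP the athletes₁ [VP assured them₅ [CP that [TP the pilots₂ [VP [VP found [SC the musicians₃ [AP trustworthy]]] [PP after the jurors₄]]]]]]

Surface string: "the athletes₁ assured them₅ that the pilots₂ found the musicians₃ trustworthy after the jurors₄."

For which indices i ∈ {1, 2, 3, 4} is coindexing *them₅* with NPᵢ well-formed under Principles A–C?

none

*them* is a pronoun, so Principle B applies: it must be free in its binding domain.
Binding domain of *them₅*: the matrix TP, whose subject is the athletes₁.
*the athletes₁* c-commands the pronoun within its binding domain → coindexation would violate Principle B.
*the pilots₂*: the pronoun c-commands this R-expression → coindexation would violate Principle C on *the pilots₂*.
*the musicians₃*: the pronoun c-commands this R-expression → coindexation would violate Principle C on *the musicians₃*.
*the jurors₄*: the pronoun c-commands this R-expression → coindexation would violate Principle C on *the jurors₄*.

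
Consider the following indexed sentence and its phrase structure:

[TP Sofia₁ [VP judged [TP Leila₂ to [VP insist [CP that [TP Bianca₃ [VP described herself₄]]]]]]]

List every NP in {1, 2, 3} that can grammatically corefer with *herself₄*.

*herself* is an anaphor, so Principle A applies: it must be bound in its binding domain.
Binding domain of *herself₄*: the embedded TP, whose subject is Bianca₃.
*Sofia₁* c-commands the anaphor but is outside its binding domain → cannot satisfy Principle A.
*Leila₂* c-commands the anaphor but is outside its binding domain → cannot satisfy Principle A.
*Bianca₃* c-commands the anaphor within its binding domain → licit binder.

{3}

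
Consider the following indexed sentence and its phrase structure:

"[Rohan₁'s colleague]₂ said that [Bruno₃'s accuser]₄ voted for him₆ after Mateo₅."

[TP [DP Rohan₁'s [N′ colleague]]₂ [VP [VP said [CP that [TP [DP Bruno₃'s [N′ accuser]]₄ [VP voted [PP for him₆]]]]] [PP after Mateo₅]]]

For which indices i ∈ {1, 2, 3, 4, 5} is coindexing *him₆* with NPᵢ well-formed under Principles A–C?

*him* is a pronoun, so Principle B applies: it must be free in its binding domain.
Binding domain of *him₆*: the embedded TP, whose subject is [Bruno₃'s accuser]₄.
*Rohan₁* and the pronoun do not c-command one another → neither Principle B nor Principle C is at stake; coindexation permitted.
*[Rohan₁'s colleague]₂* c-commands the pronoun but from outside its binding domain, and is not c-commanded by it → coindexation permitted.
*Bruno₃* and the pronoun do not c-command one another → neither Principle B nor Principle C is at stake; coindexation permitted.
*[Bruno₃'s accuser]₄* c-commands the pronoun within its binding domain → coindexation would violate Principle B.
*Mateo₅* and the pronoun do not c-command one another → neither Principle B nor Principle C is at stake; coindexation permitted.

{1, 2, 3, 5}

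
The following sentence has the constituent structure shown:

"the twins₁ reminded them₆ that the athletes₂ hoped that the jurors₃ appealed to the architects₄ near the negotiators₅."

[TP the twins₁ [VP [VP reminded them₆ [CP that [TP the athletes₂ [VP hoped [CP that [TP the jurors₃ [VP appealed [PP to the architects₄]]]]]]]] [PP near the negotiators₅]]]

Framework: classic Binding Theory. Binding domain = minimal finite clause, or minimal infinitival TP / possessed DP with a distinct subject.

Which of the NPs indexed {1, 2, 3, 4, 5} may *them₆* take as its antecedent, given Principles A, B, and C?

{5}

*them* is a pronoun, so Principle B applies: it must be free in its binding domain.
Binding domain of *them₆*: the matrix TP, whose subject is the twins₁.
*the twins₁* c-commands the pronoun within its binding domain → coindexation would violate Principle B.
*the athletes₂*: the pronoun c-commands this R-expression → coindexation would violate Principle C on *the athletes₂*.
*the jurors₃*: the pronoun c-commands this R-expression → coindexation would violate Principle C on *the jurors₃*.
*the architects₄*: the pronoun c-commands this R-expression → coindexation would violate Principle C on *the architects₄*.
*the negotiators₅* and the pronoun do not c-command one another → neither Principle B nor Principle C is at stake; coindexation permitted.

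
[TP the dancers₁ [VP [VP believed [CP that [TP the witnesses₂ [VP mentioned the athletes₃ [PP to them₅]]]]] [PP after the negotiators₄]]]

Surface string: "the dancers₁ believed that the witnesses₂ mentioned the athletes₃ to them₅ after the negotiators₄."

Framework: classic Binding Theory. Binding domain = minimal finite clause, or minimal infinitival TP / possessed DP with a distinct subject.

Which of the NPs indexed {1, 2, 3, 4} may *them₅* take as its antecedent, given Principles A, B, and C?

{1, 4}

*them* is a pronoun, so Principle B applies: it must be free in its binding domain.
Binding domain of *them₅*: the embedded TP, whose subject is the witnesses₂.
*the dancers₁* c-commands the pronoun but from outside its binding domain, and is not c-commanded by it → coindexation permitted.
*the witnesses₂* c-commands the pronoun within its binding domain → coindexation would violate Principle B.
*the athletes₃* c-commands the pronoun within its binding domain → coindexation would violate Principle B.
*the negotiators₄* and the pronoun do not c-command one another → neither Principle B nor Principle C is at stake; coindexation permitted.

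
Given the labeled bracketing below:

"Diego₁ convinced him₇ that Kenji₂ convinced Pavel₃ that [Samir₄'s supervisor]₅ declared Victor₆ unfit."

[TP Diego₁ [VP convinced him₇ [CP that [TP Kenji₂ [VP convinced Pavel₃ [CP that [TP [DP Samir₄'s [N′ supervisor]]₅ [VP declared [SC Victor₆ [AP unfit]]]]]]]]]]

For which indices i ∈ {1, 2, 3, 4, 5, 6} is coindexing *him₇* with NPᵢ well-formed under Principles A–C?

none

*him* is a pronoun, so Principle B applies: it must be free in its binding domain.
Binding domain of *him₇*: the matrix TP, whose subject is Diego₁.
*Diego₁* c-commands the pronoun within its binding domain → coindexation would violate Principle B.
*Kenji₂*: the pronoun c-commands this R-expression → coindexation would violate Principle C on *Kenji₂*.
*Pavel₃*: the pronoun c-commands this R-expression → coindexation would violate Principle C on *Pavel₃*.
*Samir₄*: the pronoun c-commands this R-expression → coindexation would violate Principle C on *Samir₄*.
*[Samir₄'s supervisor]₅*: the pronoun c-commands this R-expression → coindexation would violate Principle C on *[Samir₄'s supervisor]₅*.
*Victor₆*: the pronoun c-commands this R-expression → coindexation would violate Principle C on *Victor₆*.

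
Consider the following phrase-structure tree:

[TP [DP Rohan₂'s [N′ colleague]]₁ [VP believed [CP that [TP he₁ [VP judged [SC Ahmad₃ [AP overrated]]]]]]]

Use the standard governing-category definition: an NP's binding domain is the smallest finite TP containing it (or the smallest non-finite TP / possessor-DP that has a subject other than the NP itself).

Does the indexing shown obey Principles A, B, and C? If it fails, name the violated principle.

The two coindexed NPs are *[Rohan₂'s colleague]₁* and *he₁*.
*he₁* is a pronoun; nothing c-commands it within its binding domain (the embedded TP.), so Principle B holds trivially.
*[Rohan₂'s colleague]₁* is an R-expression; *he₁* does not c-command it, and no other NP shares its index, so Principle C is satisfied.
All principles are respected.

grammatical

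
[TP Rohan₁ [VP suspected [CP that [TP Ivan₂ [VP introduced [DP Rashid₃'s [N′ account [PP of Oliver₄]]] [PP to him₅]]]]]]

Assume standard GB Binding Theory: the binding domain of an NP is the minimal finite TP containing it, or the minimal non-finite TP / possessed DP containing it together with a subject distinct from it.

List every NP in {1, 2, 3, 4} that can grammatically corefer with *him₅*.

*him* is a pronoun, so Principle B applies: it must be free in its binding domain.
Binding domain of *him₅*: the embedded TP, whose subject is Ivan₂.
*Rohan₁* c-commands the pronoun but from outside its binding domain, and is not c-commanded by it → coindexation permitted.
*Ivan₂* c-commands the pronoun within its binding domain → coindexation would violate Principle B.
*Rashid₃* and the pronoun do not c-command one another → neither Principle B nor Principle C is at stake; coindexation permitted.
*Oliver₄* and the pronoun do not c-command one another → neither Principle B nor Principle C is at stake; coindexation permitted.

{1, 3, 4}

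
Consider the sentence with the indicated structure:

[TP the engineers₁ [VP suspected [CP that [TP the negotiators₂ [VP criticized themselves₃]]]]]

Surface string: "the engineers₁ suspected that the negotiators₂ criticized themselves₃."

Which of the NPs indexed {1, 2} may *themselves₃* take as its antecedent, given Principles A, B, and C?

{2}

*themselves* is an anaphor, so Principle A applies: it must be bound in its binding domain.
Binding domain of *themselves₃*: the embedded TP, whose subject is the negotiators₂.
*the engineers₁* c-commands the anaphor but is outside its binding domain → cannot satisfy Principle A.
*the negotiators₂* c-commands the anaphor within its binding domain → licit binder.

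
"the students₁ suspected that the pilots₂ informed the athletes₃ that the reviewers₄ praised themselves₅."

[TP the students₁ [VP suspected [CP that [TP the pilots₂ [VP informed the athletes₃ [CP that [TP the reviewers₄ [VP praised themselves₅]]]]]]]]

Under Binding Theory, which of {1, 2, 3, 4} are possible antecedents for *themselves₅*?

*themselves* is an anaphor, so Principle A applies: it must be bound in its binding domain.
Binding domain of *themselves₅*: the embedded TP, whose subject is the reviewers₄.
*the students₁* c-commands the anaphor but is outside its binding domain → cannot satisfy Principle A.
*the pilots₂* c-commands the anaphor but is outside its binding domain → cannot satisfy Principle A.
*the athletes₃* c-commands the anaphor but is outside its binding domain → cannot satisfy Principle A.
*the reviewers₄* c-commands the anaphor within its binding domain → licit binder.

{4}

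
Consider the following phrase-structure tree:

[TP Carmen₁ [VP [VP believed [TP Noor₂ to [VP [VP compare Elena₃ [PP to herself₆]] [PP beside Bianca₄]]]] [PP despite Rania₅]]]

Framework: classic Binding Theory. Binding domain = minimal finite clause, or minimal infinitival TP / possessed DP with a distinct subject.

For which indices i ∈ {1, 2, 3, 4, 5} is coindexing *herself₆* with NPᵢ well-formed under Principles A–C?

{2, 3}

*herself* is an anaphor, so Principle A applies: it must be bound in its binding domain.
Binding domain of *herself₆*: the embedded TP, whose subject is Noor₂.
*Carmen₁* c-commands the anaphor but is outside its binding domain → cannot satisfy Principle A.
*Noor₂* c-commands the anaphor within its binding domain → licit binder.
*Elena₃* c-commands the anaphor within its binding domain → licit binder.
*Bianca₄* does not c-command the anaphor → cannot bind it.
*Rania₅* does not c-command the anaphor → cannot bind it.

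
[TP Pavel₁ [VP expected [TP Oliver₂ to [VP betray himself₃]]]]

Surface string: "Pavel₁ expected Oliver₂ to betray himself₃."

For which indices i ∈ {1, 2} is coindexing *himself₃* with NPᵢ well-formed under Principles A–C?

*himself* is an anaphor, so Principle A applies: it must be bound in its binding domain.
Binding domain of *himself₃*: the embedded TP, whose subject is Oliver₂.
*Pavel₁* c-commands the anaphor but is outside its binding domain → cannot satisfy Principle A.
*Oliver₂* c-commands the anaphor within its binding domain → licit binder.

{2}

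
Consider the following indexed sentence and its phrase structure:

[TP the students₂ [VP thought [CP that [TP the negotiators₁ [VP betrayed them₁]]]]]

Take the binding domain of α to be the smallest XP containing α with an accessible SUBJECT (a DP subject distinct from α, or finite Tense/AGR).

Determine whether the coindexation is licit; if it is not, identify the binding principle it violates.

The two coindexed NPs are *the negotiators₁* and *them₁*.
*them₁* is a pronoun. Its binding domain is the embedded TP, whose subject is the negotiators₁.
*the negotiators₁* c-commands it within that domain and carries the same index.
The pronoun is locally bound → Principle B violation.

Principle B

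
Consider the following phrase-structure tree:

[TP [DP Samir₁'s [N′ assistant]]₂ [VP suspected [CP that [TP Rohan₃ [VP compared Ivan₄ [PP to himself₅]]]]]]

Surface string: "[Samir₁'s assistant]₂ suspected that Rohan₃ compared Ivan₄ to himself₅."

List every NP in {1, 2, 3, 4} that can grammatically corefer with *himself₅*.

*himself* is an anaphor, so Principle A applies: it must be bound in its binding domain.
Binding domain of *himself₅*: the embedded TP, whose subject is Rohan₃.
*Samir₁* does not c-command the anaphor → cannot bind it.
*[Samir₁'s assistant]₂* c-commands the anaphor but is outside its binding domain → cannot satisfy Principle A.
*Rohan₃* c-commands the anaphor within its binding domain → licit binder.
*Ivan₄* c-commands the anaphor within its binding domain → licit binder.

{3, 4}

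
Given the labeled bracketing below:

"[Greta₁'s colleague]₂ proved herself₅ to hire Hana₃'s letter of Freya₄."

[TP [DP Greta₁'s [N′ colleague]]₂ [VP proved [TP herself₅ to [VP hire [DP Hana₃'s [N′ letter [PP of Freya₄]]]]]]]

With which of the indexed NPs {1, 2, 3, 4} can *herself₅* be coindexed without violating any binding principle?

{2}

*herself* is an anaphor, so Principle A applies: it must be bound in its binding domain.
Binding domain of *herself₅*: the matrix TP, whose subject is [Greta₁'s colleague]₂.
*Greta₁* does not c-command the anaphor → cannot bind it.
*[Greta₁'s colleague]₂* c-commands the anaphor within its binding domain → licit binder.
*Hana₃* does not c-command the anaphor → cannot bind it.
*Freya₄* does not c-command the anaphor → cannot bind it.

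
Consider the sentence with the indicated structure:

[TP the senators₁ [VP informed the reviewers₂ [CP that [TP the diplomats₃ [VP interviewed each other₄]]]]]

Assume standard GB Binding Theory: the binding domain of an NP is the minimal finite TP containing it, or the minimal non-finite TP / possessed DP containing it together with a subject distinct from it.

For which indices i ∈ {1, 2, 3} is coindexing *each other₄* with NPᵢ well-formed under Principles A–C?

*each other* is an anaphor, so Principle A applies: it must be bound in its binding domain.
Binding domain of *each other₄*: the embedded TP, whose subject is the diplomats₃.
*the senators₁* c-commands the anaphor but is outside its binding domain → cannot satisfy Principle A.
*the reviewers₂* c-commands the anaphor but is outside its binding domain → cannot satisfy Principle A.
*the diplomats₃* c-commands the anaphor within its binding domain → licit binder.

{3}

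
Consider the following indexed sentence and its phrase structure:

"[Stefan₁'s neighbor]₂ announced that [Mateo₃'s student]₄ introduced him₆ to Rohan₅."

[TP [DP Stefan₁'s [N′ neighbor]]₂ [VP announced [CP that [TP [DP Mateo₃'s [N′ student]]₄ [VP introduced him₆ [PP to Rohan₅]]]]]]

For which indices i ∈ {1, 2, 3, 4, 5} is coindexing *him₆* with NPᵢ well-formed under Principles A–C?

*him* is a pronoun, so Principle B applies: it must be free in its binding domain.
Binding domain of *him₆*: the embedded TP, whose subject is [Mateo₃'s student]₄.
*Stefan₁* and the pronoun do not c-command one another → neither Principle B nor Principle C is at stake; coindexation permitted.
*[Stefan₁'s neighbor]₂* c-commands the pronoun but from outside its binding domain, and is not c-commanded by it → coindexation permitted.
*Mateo₃* and the pronoun do not c-command one another → neither Principle B nor Principle C is at stake; coindexation permitted.
*[Mateo₃'s student]₄* c-commands the pronoun within its binding domain → coindexation would violate Principle B.
*Rohan₅*: the pronoun c-commands this R-expression → coindexation would violate Principle C on *Rohan₅*.

{1, 2, 3}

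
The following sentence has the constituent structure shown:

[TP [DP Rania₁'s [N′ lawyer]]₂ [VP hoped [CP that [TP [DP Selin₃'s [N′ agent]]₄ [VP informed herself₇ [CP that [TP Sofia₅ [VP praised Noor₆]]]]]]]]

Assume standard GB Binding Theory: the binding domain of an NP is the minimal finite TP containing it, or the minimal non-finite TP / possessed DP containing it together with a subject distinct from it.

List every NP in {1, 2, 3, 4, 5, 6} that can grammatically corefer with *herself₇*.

{4}

*herself* is an anaphor, so Principle A applies: it must be bound in its binding domain.
Binding domain of *herself₇*: the embedded TP, whose subject is [Selin₃'s agent]₄.
*Rania₁* does not c-command the anaphor → cannot bind it.
*[Rania₁'s lawyer]₂* c-commands the anaphor but is outside its binding domain → cannot satisfy Principle A.
*Selin₃* does not c-command the anaphor → cannot bind it.
*[Selin₃'s agent]₄* c-commands the anaphor within its binding domain → licit binder.
*Sofia₅* does not c-command the anaphor → cannot bind it.
*Noor₆* does not c-command the anaphor → cannot bind it.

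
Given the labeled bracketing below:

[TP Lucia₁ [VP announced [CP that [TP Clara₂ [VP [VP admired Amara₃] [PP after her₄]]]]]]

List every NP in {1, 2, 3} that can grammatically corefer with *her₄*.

*her* is a pronoun, so Principle B applies: it must be free in its binding domain.
Binding domain of *her₄*: the embedded TP, whose subject is Clara₂.
*Lucia₁* c-commands the pronoun but from outside its binding domain, and is not c-commanded by it → coindexation permitted.
*Clara₂* c-commands the pronoun within its binding domain → coindexation would violate Principle B.
*Amara₃* and the pronoun do not c-command one another → neither Principle B nor Principle C is at stake; coindexation permitted.

{1, 3}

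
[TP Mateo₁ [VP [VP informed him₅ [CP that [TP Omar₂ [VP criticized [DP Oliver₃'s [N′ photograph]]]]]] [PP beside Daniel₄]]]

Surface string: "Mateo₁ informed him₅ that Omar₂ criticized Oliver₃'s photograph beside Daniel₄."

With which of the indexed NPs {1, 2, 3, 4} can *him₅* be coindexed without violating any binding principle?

*him* is a pronoun, so Principle B applies: it must be free in its binding domain.
Binding domain of *him₅*: the matrix TP, whose subject is Mateo₁.
*Mateo₁* c-commands the pronoun within its binding domain → coindexation would violate Principle B.
*Omar₂*: the pronoun c-commands this R-expression → coindexation would violate Principle C on *Omar₂*.
*Oliver₃*: the pronoun c-commands this R-expression → coindexation would violate Principle C on *Oliver₃*.
*Daniel₄* and the pronoun do not c-command one another → neither Principle B nor Principle C is at stake; coindexation permitted.

{4}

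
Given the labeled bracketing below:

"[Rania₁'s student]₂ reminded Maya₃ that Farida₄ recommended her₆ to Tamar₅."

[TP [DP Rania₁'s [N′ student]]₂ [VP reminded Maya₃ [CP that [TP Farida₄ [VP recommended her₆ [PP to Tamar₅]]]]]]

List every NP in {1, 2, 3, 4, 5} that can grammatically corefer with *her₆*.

*her* is a pronoun, so Principle B applies: it must be free in its binding domain.
Binding domain of *her₆*: the embedded TP, whose subject is Farida₄.
*Rania₁* and the pronoun do not c-command one another → neither Principle B nor Principle C is at stake; coindexation permitted.
*[Rania₁'s student]₂* c-commands the pronoun but from outside its binding domain, and is not c-commanded by it → coindexation permitted.
*Maya₃* c-commands the pronoun but from outside its binding domain, and is not c-commanded by it → coindexation permitted.
*Farida₄* c-commands the pronoun within its binding domain → coindexation would violate Principle B.
*Tamar₅*: the pronoun c-commands this R-expression → coindexation would violate Principle C on *Tamar₅*.

{1, 2, 3}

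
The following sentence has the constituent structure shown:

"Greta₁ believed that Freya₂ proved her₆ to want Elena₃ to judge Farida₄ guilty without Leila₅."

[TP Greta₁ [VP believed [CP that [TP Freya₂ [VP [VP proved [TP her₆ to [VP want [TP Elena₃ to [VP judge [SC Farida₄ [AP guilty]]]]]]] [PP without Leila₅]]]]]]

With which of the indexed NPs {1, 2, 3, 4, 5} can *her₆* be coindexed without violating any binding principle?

{1, 5}

*her* is a pronoun, so Principle B applies: it must be free in its binding domain.
Binding domain of *her₆*: the embedded TP, whose subject is Freya₂.
*Greta₁* c-commands the pronoun but from outside its binding domain, and is not c-commanded by it → coindexation permitted.
*Freya₂* c-commands the pronoun within its binding domain → coindexation would violate Principle B.
*Elena₃*: the pronoun c-commands this R-expression → coindexation would violate Principle C on *Elena₃*.
*Farida₄*: the pronoun c-commands this R-expression → coindexation would violate Principle C on *Farida₄*.
*Leila₅* and the pronoun do not c-command one another → neither Principle B nor Principle C is at stake; coindexation permitted.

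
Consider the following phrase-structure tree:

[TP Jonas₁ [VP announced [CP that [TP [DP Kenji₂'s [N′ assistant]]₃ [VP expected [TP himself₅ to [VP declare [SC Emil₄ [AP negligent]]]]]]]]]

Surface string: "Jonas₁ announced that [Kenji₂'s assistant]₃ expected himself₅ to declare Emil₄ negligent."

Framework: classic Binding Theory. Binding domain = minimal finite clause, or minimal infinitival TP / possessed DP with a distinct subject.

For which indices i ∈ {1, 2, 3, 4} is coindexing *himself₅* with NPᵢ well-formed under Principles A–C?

{3}

*himself* is an anaphor, so Principle A applies: it must be bound in its binding domain.
Binding domain of *himself₅*: the embedded TP, whose subject is [Kenji₂'s assistant]₃.
*Jonas₁* c-commands the anaphor but is outside its binding domain → cannot satisfy Principle A.
*Kenji₂* does not c-command the anaphor → cannot bind it.
*[Kenji₂'s assistant]₃* c-commands the anaphor within its binding domain → licit binder.
*Emil₄* does not c-command the anaphor → cannot bind it.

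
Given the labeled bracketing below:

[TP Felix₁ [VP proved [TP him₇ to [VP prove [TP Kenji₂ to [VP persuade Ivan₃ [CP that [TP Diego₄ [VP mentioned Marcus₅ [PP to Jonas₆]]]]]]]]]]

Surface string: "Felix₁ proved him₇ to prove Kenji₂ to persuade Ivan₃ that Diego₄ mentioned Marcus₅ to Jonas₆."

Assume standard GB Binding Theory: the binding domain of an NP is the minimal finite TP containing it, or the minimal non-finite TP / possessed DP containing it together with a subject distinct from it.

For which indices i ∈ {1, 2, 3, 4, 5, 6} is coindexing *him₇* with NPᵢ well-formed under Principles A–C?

none

*him* is a pronoun, so Principle B applies: it must be free in its binding domain.
Binding domain of *him₇*: the matrix TP, whose subject is Felix₁.
*Felix₁* c-commands the pronoun within its binding domain → coindexation would violate Principle B.
*Kenji₂*: the pronoun c-commands this R-expression → coindexation would violate Principle C on *Kenji₂*.
*Ivan₃*: the pronoun c-commands this R-expression → coindexation would violate Principle C on *Ivan₃*.
*Diego₄*: the pronoun c-commands this R-expression → coindexation would violate Principle C on *Diego₄*.
*Marcus₅*: the pronoun c-commands this R-expression → coindexation would violate Principle C on *Marcus₅*.
*Jonas₆*: the pronoun c-commands this R-expression → coindexation would violate Principle C on *Jonas₆*.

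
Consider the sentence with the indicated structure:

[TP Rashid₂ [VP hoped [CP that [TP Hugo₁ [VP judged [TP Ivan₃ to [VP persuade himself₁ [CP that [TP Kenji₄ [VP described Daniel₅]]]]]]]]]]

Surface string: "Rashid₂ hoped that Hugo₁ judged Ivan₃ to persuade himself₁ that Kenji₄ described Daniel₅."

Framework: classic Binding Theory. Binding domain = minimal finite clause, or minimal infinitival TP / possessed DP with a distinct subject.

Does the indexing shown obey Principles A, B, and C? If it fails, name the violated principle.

Principle A

The two coindexed NPs are *Hugo₁* and *himself₁*.
*himself₁* is an anaphor. Principle A requires it to be bound within its binding domain — the embedded TP, whose subject is Ivan₃.
Within that domain it is c-commanded by *Ivan₃*, which does not share its index.
*Hugo₁* does c-command the anaphor, but from outside its binding domain.
The anaphor is unbound in its domain → Principle A violation.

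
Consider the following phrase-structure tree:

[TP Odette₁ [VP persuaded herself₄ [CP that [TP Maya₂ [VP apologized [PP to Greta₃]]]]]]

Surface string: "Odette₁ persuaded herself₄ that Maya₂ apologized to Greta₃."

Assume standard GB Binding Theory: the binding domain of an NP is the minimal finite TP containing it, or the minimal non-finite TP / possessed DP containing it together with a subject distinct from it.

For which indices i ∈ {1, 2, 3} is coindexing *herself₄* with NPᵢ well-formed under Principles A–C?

{1}

*herself* is an anaphor, so Principle A applies: it must be bound in its binding domain.
Binding domain of *herself₄*: the matrix TP, whose subject is Odette₁.
*Odette₁* c-commands the anaphor within its binding domain → licit binder.
*Maya₂* does not c-command the anaphor → cannot bind it.
*Greta₃* does not c-command the anaphor → cannot bind it.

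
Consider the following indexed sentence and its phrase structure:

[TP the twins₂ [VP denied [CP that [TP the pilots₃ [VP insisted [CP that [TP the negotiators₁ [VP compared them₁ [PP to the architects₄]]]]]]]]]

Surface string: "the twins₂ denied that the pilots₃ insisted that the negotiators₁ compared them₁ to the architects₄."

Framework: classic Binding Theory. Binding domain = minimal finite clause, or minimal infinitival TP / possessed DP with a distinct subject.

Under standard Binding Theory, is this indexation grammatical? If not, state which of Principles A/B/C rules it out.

The two coindexed NPs are *the negotiators₁* and *them₁*.
*them₁* is a pronoun. Its binding domain is the embedded TP, whose subject is the negotiators₁.
*the negotiators₁* c-commands it within that domain and carries the same index.
The pronoun is locally bound → Principle B violation.

Principle B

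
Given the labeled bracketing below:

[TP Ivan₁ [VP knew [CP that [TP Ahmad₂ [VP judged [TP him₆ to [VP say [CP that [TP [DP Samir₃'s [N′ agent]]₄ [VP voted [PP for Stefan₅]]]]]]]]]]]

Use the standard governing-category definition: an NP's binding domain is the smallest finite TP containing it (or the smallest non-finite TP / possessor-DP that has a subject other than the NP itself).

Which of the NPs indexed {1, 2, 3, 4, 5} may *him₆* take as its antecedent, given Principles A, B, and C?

*him* is a pronoun, so Principle B applies: it must be free in its binding domain.
Binding domain of *him₆*: the embedded TP, whose subject is Ahmad₂.
*Ivan₁* c-commands the pronoun but from outside its binding domain, and is not c-commanded by it → coindexation permitted.
*Ahmad₂* c-commands the pronoun within its binding domain → coindexation would violate Principle B.
*Samir₃*: the pronoun c-commands this R-expression → coindexation would violate Principle C on *Samir₃*.
*[Samir₃'s agent]₄*: the pronoun c-commands this R-expression → coindexation would violate Principle C on *[Samir₃'s agent]₄*.
*Stefan₅*: the pronoun c-commands this R-expression → coindexation would violate Principle C on *Stefan₅*.

{1}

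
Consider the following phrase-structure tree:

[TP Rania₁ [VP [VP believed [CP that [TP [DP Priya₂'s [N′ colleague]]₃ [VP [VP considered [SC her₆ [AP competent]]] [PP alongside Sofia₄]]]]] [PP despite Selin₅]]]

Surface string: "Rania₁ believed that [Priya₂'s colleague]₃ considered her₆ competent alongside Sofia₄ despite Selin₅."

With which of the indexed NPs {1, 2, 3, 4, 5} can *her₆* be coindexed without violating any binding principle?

*her* is a pronoun, so Principle B applies: it must be free in its binding domain.
Binding domain of *her₆*: the embedded TP, whose subject is [Priya₂'s colleague]₃.
*Rania₁* c-commands the pronoun but from outside its binding domain, and is not c-commanded by it → coindexation permitted.
*Priya₂* and the pronoun do not c-command one another → neither Principle B nor Principle C is at stake; coindexation permitted.
*[Priya₂'s colleague]₃* c-commands the pronoun within its binding domain → coindexation would violate Principle B.
*Sofia₄* and the pronoun do not c-command one another → neither Principle B nor Principle C is at stake; coindexation permitted.
*Selin₅* and the pronoun do not c-command one another → neither Principle B nor Principle C is at stake; coindexation permitted.

{1, 2, 4, 5}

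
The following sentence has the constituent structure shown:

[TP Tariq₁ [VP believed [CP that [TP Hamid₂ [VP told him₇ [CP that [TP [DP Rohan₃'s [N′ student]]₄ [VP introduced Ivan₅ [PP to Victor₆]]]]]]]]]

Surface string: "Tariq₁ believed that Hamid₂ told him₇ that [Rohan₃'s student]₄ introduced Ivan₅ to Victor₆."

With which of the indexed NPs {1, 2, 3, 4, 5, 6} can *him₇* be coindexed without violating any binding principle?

*him* is a pronoun, so Principle B applies: it must be free in its binding domain.
Binding domain of *him₇*: the embedded TP, whose subject is Hamid₂.
*Tariq₁* c-commands the pronoun but from outside its binding domain, and is not c-commanded by it → coindexation permitted.
*Hamid₂* c-commands the pronoun within its binding domain → coindexation would violate Principle B.
*Rohan₃*: the pronoun c-commands this R-expression → coindexation would violate Principle C on *Rohan₃*.
*[Rohan₃'s student]₄*: the pronoun c-commands this R-expression → coindexation would violate Principle C on *[Rohan₃'s student]₄*.
*Ivan₅*: the pronoun c-commands this R-expression → coindexation would violate Principle C on *Ivan₅*.
*Victor₆*: the pronoun c-commands this R-expression → coindexation would violate Principle C on *Victor₆*.

{1}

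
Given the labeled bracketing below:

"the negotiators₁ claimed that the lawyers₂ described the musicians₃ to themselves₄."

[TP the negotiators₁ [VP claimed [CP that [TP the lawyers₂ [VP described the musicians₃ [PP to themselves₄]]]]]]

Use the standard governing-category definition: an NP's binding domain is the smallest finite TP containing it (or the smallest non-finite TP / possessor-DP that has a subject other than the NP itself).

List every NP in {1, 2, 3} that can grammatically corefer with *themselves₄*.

{2, 3}

*themselves* is an anaphor, so Principle A applies: it must be bound in its binding domain.
Binding domain of *themselves₄*: the embedded TP, whose subject is the lawyers₂.
*the negotiators₁* c-commands the anaphor but is outside its binding domain → cannot satisfy Principle A.
*the lawyers₂* c-commands the anaphor within its binding domain → licit binder.
*the musicians₃* c-commands the anaphor within its binding domain → licit binder.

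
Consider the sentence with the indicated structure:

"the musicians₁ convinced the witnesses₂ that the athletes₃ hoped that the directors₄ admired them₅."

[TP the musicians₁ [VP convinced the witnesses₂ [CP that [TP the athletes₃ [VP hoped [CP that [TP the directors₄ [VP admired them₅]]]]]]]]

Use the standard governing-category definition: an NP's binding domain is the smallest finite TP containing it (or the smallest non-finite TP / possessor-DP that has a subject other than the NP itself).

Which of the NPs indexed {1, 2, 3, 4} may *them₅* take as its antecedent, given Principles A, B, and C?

*them* is a pronoun, so Principle B applies: it must be free in its binding domain.
Binding domain of *them₅*: the embedded TP, whose subject is the directors₄.
*the musicians₁* c-commands the pronoun but from outside its binding domain, and is not c-commanded by it → coindexation permitted.
*the witnesses₂* c-commands the pronoun but from outside its binding domain, and is not c-commanded by it → coindexation permitted.
*the athletes₃* c-commands the pronoun but from outside its binding domain, and is not c-commanded by it → coindexation permitted.
*the directors₄* c-commands the pronoun within its binding domain → coindexation would violate Principle B.

{1, 2, 3}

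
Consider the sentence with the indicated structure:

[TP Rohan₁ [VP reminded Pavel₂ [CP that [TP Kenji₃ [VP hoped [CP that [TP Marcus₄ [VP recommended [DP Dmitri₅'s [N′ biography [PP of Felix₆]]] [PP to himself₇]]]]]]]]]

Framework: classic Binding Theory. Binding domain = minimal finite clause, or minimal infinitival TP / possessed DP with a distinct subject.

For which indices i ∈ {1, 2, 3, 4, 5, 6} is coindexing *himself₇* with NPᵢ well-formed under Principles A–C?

{4}

*himself* is an anaphor, so Principle A applies: it must be bound in its binding domain.
Binding domain of *himself₇*: the embedded TP, whose subject is Marcus₄.
*Rohan₁* c-commands the anaphor but is outside its binding domain → cannot satisfy Principle A.
*Pavel₂* c-commands the anaphor but is outside its binding domain → cannot satisfy Principle A.
*Kenji₃* c-commands the anaphor but is outside its binding domain → cannot satisfy Principle A.
*Marcus₄* c-commands the anaphor within its binding domain → licit binder.
*Dmitri₅* does not c-command the anaphor → cannot bind it.
*Felix₆* does not c-command the anaphor → cannot bind it.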